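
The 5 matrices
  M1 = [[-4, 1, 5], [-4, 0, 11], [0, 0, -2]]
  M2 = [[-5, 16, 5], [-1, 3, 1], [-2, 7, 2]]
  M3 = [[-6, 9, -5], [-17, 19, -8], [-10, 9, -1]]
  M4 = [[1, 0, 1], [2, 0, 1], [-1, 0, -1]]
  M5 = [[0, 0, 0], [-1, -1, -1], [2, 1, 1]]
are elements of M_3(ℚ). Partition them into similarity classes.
3 classes: {M1}, {M2, M4, M5}, {M3}

Characteristic polynomials: χ_{M1} = (x + 2)^3, χ_{M2} = x^3, χ_{M3} = (x - 4)^3, χ_{M4} = x^3, χ_{M5} = x^3.

{M1}: invariant factors (x + 2)^3.

{M2, M4, M5}: invariant factors x^3.

{M3}: invariant factors (x - 4)^3.

Matrices are similar if and only if their invariant-factor lists agree; the partition into similarity classes is {M1}, {M2, M4, M5}, {M3}.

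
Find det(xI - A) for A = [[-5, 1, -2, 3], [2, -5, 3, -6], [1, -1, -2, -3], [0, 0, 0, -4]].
χ_A(x) = (x + 4)^4

xI - A = [[x + 5, -1, 2, -3], [-2, x + 5, -3, 6], [-1, 1, x + 2, 3], [0, 0, 0, x + 4]].

Expanding det(xI - A) along the first row:
det(xI - A) = + (x + 5)·det([[x + 5, -3, 6], [1, x + 2, 3], [0, 0, x + 4]]) - (-1)·det([[-2, -3, 6], [-1, x + 2, 3], [0, 0, x + 4]]) + (2)·det([[-2, x + 5, 6], [-1, 1, 3], [0, 0, x + 4]]) - (-3)·det([[-2, x + 5, -3], [-1, 1, x + 2], [0, 0, 0]]).

Evaluating gives χ_A(x) = x^4 + 16x^3 + 96x^2 + 256x + 256 = (x + 4)^4.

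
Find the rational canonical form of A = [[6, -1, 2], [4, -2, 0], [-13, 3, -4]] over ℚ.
The invariant factors of A (the non-unit diagonal entries of the Smith normal form of xI - A over ℚ[x]) are x^3 + 2x - 4, each dividing the next. The characteristic polynomial is their product, x^3 + 2x - 4.

The rational canonical form is the block-diagonal matrix of companion matrices C(f_i):
R = [[0, 0, 4], [1, 0, -2], [0, 1, 0]].

Note the characteristic polynomial does not split into linear factors over ℚ, so A has no Jordan form over ℚ; the rational canonical form exists over any field.

R = [[0, 0, 4], [1, 0, -2], [0, 1, 0]]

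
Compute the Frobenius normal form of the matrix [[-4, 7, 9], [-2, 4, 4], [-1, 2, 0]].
The invariant factors of A (the non-unit diagonal entries of the Smith normal form of xI - A over ℚ[x]) are x^3 - x - 4, each dividing the next. The characteristic polynomial is their product, x^3 - x - 4.

The rational canonical form is the block-diagonal matrix of companion matrices C(f_i):
R = [[0, 0, 4], [1, 0, 1], [0, 1, 0]].

Note the characteristic polynomial does not split into linear factors over ℚ, so A has no Jordan form over ℚ; the rational canonical form exists over any field.

R = [[0, 0, 4], [1, 0, 1], [0, 1, 0]]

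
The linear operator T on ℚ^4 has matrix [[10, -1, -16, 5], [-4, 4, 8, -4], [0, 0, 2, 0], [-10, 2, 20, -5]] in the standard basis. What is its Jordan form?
The characteristic polynomial is det(xI - A) = (x - 5)(x - 2)^3, so the eigenvalues are 2 (algebraic multiplicity 3), 5 (algebraic multiplicity 1).

For λ = 2: rank(A - 2I) = 2, rank((A - 2I)^2) = 1. The eigenspace has dimension 4 - 2 = 2, so there are 2 Jordan blocks; the rank sequence gives block sizes [2, 1].

For λ = 5: algebraic multiplicity 1 gives one 1×1 block.

Assembling the blocks gives the Jordan form J above.

J = [[2, 1, 0, 0], [0, 2, 0, 0], [0, 0, 2, 0], [0, 0, 0, 5]]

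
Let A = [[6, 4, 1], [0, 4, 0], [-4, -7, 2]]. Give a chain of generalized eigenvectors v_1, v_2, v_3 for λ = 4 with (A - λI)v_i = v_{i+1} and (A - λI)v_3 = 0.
We seek v_1 ∈ ker((A - 4I)^3) \ ker((A - 4I)^2), then set v_{i+1} = (A - 4I) v_i.

One such chain is v_1 = [[-2, 1, 1]]^T, v_2 = [[1, 0, -1]]^T, v_3 = [[1, 0, -2]]^T. Check: (A - 4I) v_3 = [[0, 0, 0]]^T = 0.

v_1 = [[-2, 1, 1]]^T, v_2 = [[1, 0, -1]]^T, v_3 = [[1, 0, -2]]^T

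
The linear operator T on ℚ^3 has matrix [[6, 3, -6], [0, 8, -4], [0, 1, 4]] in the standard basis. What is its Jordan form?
The characteristic polynomial is det(xI - A) = (x - 6)^3, so the eigenvalues are 6 (algebraic multiplicity 3).

For λ = 6: rank(A - 6I) = 1, rank((A - 6I)^2) = 0. The eigenspace has dimension 3 - 1 = 2, so there are 2 Jordan blocks; the rank sequence gives block sizes [2, 1].

Assembling the blocks gives the Jordan form J above.

J = [[6, 1, 0], [0, 6, 0], [0, 0, 6]]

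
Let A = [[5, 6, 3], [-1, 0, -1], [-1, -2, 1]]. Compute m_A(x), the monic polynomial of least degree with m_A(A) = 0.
m_A(x) = (x - 2)^2

The characteristic polynomial factors as (x - 2)^3. The minimal polynomial is ∏(x - λ)^{k_λ} where k_λ is the size of the largest Jordan block at λ.

For λ = 2: rank(A - 2I) = 1, and the largest Jordan block has size 2 (the smallest k with rank((A - 2I)^k) = rank((A - 2I)^(k+1))).

So m_A(x) = (x - 2)^2.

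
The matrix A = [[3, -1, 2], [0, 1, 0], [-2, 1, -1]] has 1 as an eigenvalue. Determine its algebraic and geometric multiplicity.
The characteristic polynomial is (x - 1)^3, so the factor x - 1 appears with exponent 3: the algebraic multiplicity is 3.

rank(A - I) = 1, so the eigenspace has dimension 3 - 1 = 2: the geometric multiplicity is 2.

Since 2 < 3, A is not diagonalizable.

algebraic multiplicity 3, geometric multiplicity 2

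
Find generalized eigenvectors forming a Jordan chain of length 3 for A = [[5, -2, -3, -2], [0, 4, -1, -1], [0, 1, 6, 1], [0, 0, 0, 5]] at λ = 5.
v_1 = [[0, 0, 1, -2]]^T, v_2 = [[1, 1, -1, 0]]^T, v_3 = [[1, 0, 0, 0]]^T

We seek v_1 ∈ ker((A - 5I)^3) \ ker((A - 5I)^2), then set v_{i+1} = (A - 5I) v_i.

One such chain is v_1 = [[0, 0, 1, -2]]^T, v_2 = [[1, 1, -1, 0]]^T, v_3 = [[1, 0, 0, 0]]^T. Check: (A - 5I) v_3 = [[0, 0, 0, 0]]^T = 0.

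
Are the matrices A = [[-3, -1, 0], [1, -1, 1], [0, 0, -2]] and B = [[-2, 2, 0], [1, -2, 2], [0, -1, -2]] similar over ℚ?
Two matrices over a field are similar if and only if they have the same invariant factors.

Both A and B have characteristic polynomial (x + 2)^3 and minimal polynomial (x + 2)^3. Computing further, both have invariant factors (x + 2)^3. Hence A and B are similar.

Yes.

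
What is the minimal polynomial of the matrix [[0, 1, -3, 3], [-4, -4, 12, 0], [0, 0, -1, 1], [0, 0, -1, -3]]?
The characteristic polynomial factors as (x + 2)^4. The minimal polynomial is ∏(x - λ)^{k_λ} where k_λ is the size of the largest Jordan block at λ.

For λ = -2: rank(A + 2I) = 2, and the largest Jordan block has size 2 (the smallest k with rank((A + 2I)^k) = rank((A + 2I)^(k+1))).

So m_A(x) = (x + 2)^2.

m_A(x) = (x + 2)^2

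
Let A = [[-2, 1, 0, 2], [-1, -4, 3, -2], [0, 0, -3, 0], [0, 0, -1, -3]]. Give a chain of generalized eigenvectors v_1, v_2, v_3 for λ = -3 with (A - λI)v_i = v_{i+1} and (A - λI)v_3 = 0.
We seek v_1 ∈ ker((A + 3I)^3) \ ker((A + 3I)^2), then set v_{i+1} = (A + 3I) v_i.

One such chain is v_1 = [[0, 1, 1, 0]]^T, v_2 = [[1, 2, 0, -1]]^T, v_3 = [[1, -1, 0, 0]]^T. Check: (A + 3I) v_3 = [[0, 0, 0, 0]]^T = 0.

v_1 = [[0, 1, 1, 0]]^T, v_2 = [[1, 2, 0, -1]]^T, v_3 = [[1, -1, 0, 0]]^T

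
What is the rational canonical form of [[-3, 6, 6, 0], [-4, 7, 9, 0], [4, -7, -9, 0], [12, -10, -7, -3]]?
The invariant factors of A (the non-unit diagonal entries of the Smith normal form of xI - A over ℚ[x]) are x + 3, x(x + 2)(x + 3), each dividing the next. The characteristic polynomial is their product, x(x + 2)(x + 3)^2.

The rational canonical form is the block-diagonal matrix of companion matrices C(f_i):
R = [[-3, 0, 0, 0], [0, 0, 0, 0], [0, 1, 0, -6], [0, 0, 1, -5]].

R = [[-3, 0, 0, 0], [0, 0, 0, 0], [0, 1, 0, -6], [0, 0, 1, -5]]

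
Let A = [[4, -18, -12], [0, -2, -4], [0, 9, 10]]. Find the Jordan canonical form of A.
The characteristic polynomial is det(xI - A) = (x - 4)^3, so the eigenvalues are 4 (algebraic multiplicity 3).

For λ = 4: rank(A - 4I) = 1, rank((A - 4I)^2) = 0. The eigenspace has dimension 3 - 1 = 2, so there are 2 Jordan blocks; the rank sequence gives block sizes [2, 1].

Assembling the blocks gives the Jordan form J above.

J = [[4, 1, 0], [0, 4, 0], [0, 0, 4]]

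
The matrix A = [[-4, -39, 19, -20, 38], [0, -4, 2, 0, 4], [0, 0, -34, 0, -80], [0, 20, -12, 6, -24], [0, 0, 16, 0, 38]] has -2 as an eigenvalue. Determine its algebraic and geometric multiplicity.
The characteristic polynomial is (x - 6)^2(x + 2)(x + 4)^2, so the factor x + 2 appears with exponent 1: the algebraic multiplicity is 1.

rank(A + 2I) = 4, so the eigenspace has dimension 5 - 4 = 1: the geometric multiplicity is 1.

algebraic multiplicity 1, geometric multiplicity 1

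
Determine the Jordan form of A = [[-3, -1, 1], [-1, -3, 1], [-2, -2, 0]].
The characteristic polynomial is det(xI - A) = (x + 2)^3, so the eigenvalues are -2 (algebraic multiplicity 3).

For λ = -2: rank(A + 2I) = 1, rank((A + 2I)^2) = 0. The eigenspace has dimension 3 - 1 = 2, so there are 2 Jordan blocks; the rank sequence gives block sizes [2, 1].

Assembling the blocks gives the Jordan form J above.

J = [[-2, 1, 0], [0, -2, 0], [0, 0, -2]]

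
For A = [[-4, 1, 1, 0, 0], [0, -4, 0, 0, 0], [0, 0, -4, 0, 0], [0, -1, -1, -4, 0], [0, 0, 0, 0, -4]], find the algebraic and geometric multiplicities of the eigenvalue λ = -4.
The characteristic polynomial is (x + 4)^5, so the factor x + 4 appears with exponent 5: the algebraic multiplicity is 5.

rank(A + 4I) = 1, so the eigenspace has dimension 5 - 1 = 4: the geometric multiplicity is 4.

Since 4 < 5, A is not diagonalizable.

algebraic multiplicity 5, geometric multiplicity 4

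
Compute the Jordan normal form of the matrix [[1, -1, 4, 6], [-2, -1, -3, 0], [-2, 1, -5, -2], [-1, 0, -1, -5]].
The characteristic polynomial is det(xI - A) = (x + 2)^2(x + 3)^2, so the eigenvalues are -3 (algebraic multiplicity 2), -2 (algebraic multiplicity 2).

For λ = -3: rank(A + 3I) = 3, rank((A + 3I)^2) = 2. The eigenspace has dimension 4 - 3 = 1, so there is 1 Jordan block; the rank sequence gives block sizes [2].

For λ = -2: rank(A + 2I) = 3, rank((A + 2I)^2) = 2. The eigenspace has dimension 4 - 3 = 1, so there is 1 Jordan block; the rank sequence gives block sizes [2].

Assembling the blocks gives the Jordan form J above.

J = [[-3, 1, 0, 0], [0, -3, 0, 0], [0, 0, -2, 1], [0, 0, 0, -2]]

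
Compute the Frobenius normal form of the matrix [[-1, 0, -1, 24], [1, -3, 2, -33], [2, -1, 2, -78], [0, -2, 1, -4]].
R = [[0, 0, 0, -25], [1, 0, 0, -30], [0, 1, 0, -19], [0, 0, 1, -6]]

The invariant factors of A (the non-unit diagonal entries of the Smith normal form of xI - A over ℚ[x]) are (x^2 + 3x + 5)^2, each dividing the next. The characteristic polynomial is their product, (x^2 + 3x + 5)^2.

The rational canonical form is the block-diagonal matrix of companion matrices C(f_i):
R = [[0, 0, 0, -25], [1, 0, 0, -30], [0, 1, 0, -19], [0, 0, 1, -6]].

Note the characteristic polynomial does not split into linear factors over ℚ, so A has no Jordan form over ℚ; the rational canonical form exists over any field.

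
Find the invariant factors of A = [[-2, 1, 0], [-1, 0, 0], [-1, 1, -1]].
The Jordan structure of A has elementary divisors (x + 1)^2, (x + 1). Arranging the block sizes at each eigenvalue in decreasing order and taking row products gives the invariant factors.

Invariant factors (smallest first, each dividing the next): x + 1, (x + 1)^2.

Check: the last factor (x + 1)^2 is the minimal polynomial, and the product (x + 1)^3 is the characteristic polynomial.

x + 1, (x + 1)^2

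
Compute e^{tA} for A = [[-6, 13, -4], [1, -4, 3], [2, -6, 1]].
e^{tA} = [[(7*t^2 - 3*t + 1)*e^{-3*t}, t*(13 - 14*t)*e^{-3*t}, t*(35*t - 8)*e^{-3*t}/2], [t*(t + 1)*e^{-3*t}, (-2*t^2 - t + 1)*e^{-3*t}, t*(5*t + 6)*e^{-3*t}/2], [2*t*(1 - t)*e^{-3*t}, 2*t*(2*t - 3)*e^{-3*t}, (-5*t^2 + 4*t + 1)*e^{-3*t}]]

A has Jordan form J = [[-3, 1, 0], [0, -3, 1], [0, 0, -3]] with A = PJP^{-1}, so e^{tA} = P e^{tJ} P^{-1}.

For a Jordan block J_k(λ), e^{tJ_k(λ)} = e^{λt} · (I + tN + t^2 N^2/2! + ... + t^{k-1} N^{k-1}/(k-1)!) where N is the nilpotent superdiagonal part.

Assembling the blocks and conjugating back gives the entries of e^{tA} as shown above.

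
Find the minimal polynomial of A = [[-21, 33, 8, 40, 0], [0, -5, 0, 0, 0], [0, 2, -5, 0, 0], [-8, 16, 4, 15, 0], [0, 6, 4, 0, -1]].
The characteristic polynomial factors as (x + 1)^2(x + 5)^3. The minimal polynomial is ∏(x - λ)^{k_λ} where k_λ is the size of the largest Jordan block at λ.

For λ = -5: rank(A + 5I) = 3, and the largest Jordan block has size 2 (the smallest k with rank((A + 5I)^k) = rank((A + 5I)^(k+1))).
For λ = -1: rank(A + I) = 3, and the largest Jordan block has size 1 (the smallest k with rank((A + I)^k) = rank((A + I)^(k+1))).

So m_A(x) = (x + 1)(x + 5)^2.

m_A(x) = (x + 1)(x + 5)^2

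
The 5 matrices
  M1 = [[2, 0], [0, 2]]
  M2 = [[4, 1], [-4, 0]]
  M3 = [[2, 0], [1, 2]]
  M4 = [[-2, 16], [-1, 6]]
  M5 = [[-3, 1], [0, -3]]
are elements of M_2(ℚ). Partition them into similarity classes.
Characteristic polynomials: χ_{M1} = (x - 2)^2, χ_{M2} = (x - 2)^2, χ_{M3} = (x - 2)^2, χ_{M4} = (x - 2)^2, χ_{M5} = (x + 3)^2.

{M1}: invariant factors x - 2, x - 2.

{M2, M3, M4}: invariant factors (x - 2)^2.

{M5}: invariant factors (x + 3)^2.

Matrices are similar if and only if their invariant-factor lists agree; the partition into similarity classes is {M1}, {M2, M3, M4}, {M5}.

3 classes: {M1}, {M2, M3, M4}, {M5}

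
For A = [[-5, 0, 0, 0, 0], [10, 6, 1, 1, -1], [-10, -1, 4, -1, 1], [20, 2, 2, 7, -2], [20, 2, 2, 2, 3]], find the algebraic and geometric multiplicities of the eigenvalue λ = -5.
algebraic multiplicity 1, geometric multiplicity 1

The characteristic polynomial is (x - 5)^4(x + 5), so the factor x + 5 appears with exponent 1: the algebraic multiplicity is 1.

rank(A + 5I) = 4, so the eigenspace has dimension 5 - 4 = 1: the geometric multiplicity is 1.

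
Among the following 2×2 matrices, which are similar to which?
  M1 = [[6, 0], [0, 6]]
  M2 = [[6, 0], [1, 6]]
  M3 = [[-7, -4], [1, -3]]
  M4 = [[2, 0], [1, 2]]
Characteristic polynomials: χ_{M1} = (x - 6)^2, χ_{M2} = (x - 6)^2, χ_{M3} = (x + 5)^2, χ_{M4} = (x - 2)^2.

{M1}: invariant factors x - 6, x - 6.

{M2}: invariant factors (x - 6)^2.

{M3}: invariant factors (x + 5)^2.

{M4}: invariant factors (x - 2)^2.

Matrices are similar if and only if their invariant-factor lists agree; the partition into similarity classes is {M1}, {M2}, {M3}, {M4}.

4 classes: {M1}, {M2}, {M3}, {M4}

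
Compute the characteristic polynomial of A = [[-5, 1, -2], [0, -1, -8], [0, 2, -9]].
xI - A = [[x + 5, -1, 2], [0, x + 1, 8], [0, -2, x + 9]].

Expanding det(xI - A) along the first row:
det(xI - A) = + (x + 5)·det([[x + 1, 8], [-2, x + 9]]) - (-1)·det([[0, 8], [0, x + 9]]) + (2)·det([[0, x + 1], [0, -2]]).

Evaluating gives χ_A(x) = x^3 + 15x^2 + 75x + 125 = (x + 5)^3.

χ_A(x) = (x + 5)^3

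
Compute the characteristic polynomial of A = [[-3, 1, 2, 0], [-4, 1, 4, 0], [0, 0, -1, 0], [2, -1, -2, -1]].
χ_A(x) = (x + 1)^4

xI - A = [[x + 3, -1, -2, 0], [4, x - 1, -4, 0], [0, 0, x + 1, 0], [-2, 1, 2, x + 1]].

Expanding det(xI - A) along the first row:
det(xI - A) = + (x + 3)·det([[x - 1, -4, 0], [0, x + 1, 0], [1, 2, x + 1]]) - (-1)·det([[4, -4, 0], [0, x + 1, 0], [-2, 2, x + 1]]) + (-2)·det([[4, x - 1, 0], [0, 0, 0], [-2, 1, x + 1]]) - (0)·det([[4, x - 1, -4], [0, 0, x + 1], [-2, 1, 2]]).

Evaluating gives χ_A(x) = x^4 + 4x^3 + 6x^2 + 4x + 1 = (x + 1)^4.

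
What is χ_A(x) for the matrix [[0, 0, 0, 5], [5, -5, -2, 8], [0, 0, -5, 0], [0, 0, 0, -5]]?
χ_A(x) = x(x + 5)^3

xI - A = [[x, 0, 0, -5], [-5, x + 5, 2, -8], [0, 0, x + 5, 0], [0, 0, 0, x + 5]].

Expanding det(xI - A) along the first row:
det(xI - A) = + (x)·det([[x + 5, 2, -8], [0, x + 5, 0], [0, 0, x + 5]]) - (0)·det([[-5, 2, -8], [0, x + 5, 0], [0, 0, x + 5]]) + (0)·det([[-5, x + 5, -8], [0, 0, 0], [0, 0, x + 5]]) - (-5)·det([[-5, x + 5, 2], [0, 0, x + 5], [0, 0, 0]]).

Evaluating gives χ_A(x) = x^4 + 15x^3 + 75x^2 + 125x = x(x + 5)^3.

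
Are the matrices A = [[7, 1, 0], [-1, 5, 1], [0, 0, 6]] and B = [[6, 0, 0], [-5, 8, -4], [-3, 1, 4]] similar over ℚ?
Two matrices over a field are similar if and only if they have the same invariant factors.

Both A and B have characteristic polynomial (x - 6)^3 and minimal polynomial (x - 6)^3. Computing further, both have invariant factors (x - 6)^3. Hence A and B are similar.

Yes.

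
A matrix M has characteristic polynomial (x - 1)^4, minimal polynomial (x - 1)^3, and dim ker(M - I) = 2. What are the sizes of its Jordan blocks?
λ = 1: algebraic multiplicity 4 (exponent in χ_M), largest block size 3 (exponent in m_M), 2 blocks (geometric multiplicity). These force block sizes [3, 1].

Jordan blocks: (1, 3), (1, 1)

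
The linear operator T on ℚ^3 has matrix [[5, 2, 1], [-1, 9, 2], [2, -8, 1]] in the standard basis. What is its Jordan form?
The characteristic polynomial is det(xI - A) = (x - 5)^3, so the eigenvalues are 5 (algebraic multiplicity 3).

For λ = 5: rank(A - 5I) = 2, rank((A - 5I)^2) = 1, rank((A - 5I)^3) = 0. The eigenspace has dimension 3 - 2 = 1, so there is 1 Jordan block; the rank sequence gives block sizes [3].

Assembling the blocks gives the Jordan form J above.

J = [[5, 1, 0], [0, 5, 1], [0, 0, 5]]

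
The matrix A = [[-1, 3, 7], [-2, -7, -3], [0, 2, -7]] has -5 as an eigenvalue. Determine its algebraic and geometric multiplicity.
algebraic multiplicity 3, geometric multiplicity 1

The characteristic polynomial is (x + 5)^3, so the factor x + 5 appears with exponent 3: the algebraic multiplicity is 3.

rank(A + 5I) = 2, so the eigenspace has dimension 3 - 2 = 1: the geometric multiplicity is 1.

Since 1 < 3, A is not diagonalizable.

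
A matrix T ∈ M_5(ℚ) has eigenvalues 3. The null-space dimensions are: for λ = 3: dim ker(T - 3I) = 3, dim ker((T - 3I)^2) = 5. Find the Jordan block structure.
λ = 3: successive nullity increments [3, 2] count blocks of size ≥ k; block sizes are [2, 2, 1].

Jordan blocks: (3, 2), (3, 2), (3, 1)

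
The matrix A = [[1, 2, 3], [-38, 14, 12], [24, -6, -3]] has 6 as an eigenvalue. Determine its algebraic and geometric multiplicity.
algebraic multiplicity 1, geometric multiplicity 1

The characteristic polynomial is (x - 6)(x - 3)^2, so the factor x - 6 appears with exponent 1: the algebraic multiplicity is 1.

rank(A - 6I) = 2, so the eigenspace has dimension 3 - 2 = 1: the geometric multiplicity is 1.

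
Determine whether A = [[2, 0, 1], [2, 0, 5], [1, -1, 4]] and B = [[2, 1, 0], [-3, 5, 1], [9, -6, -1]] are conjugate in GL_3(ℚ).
Two matrices over a field are similar if and only if they have the same invariant factors.

Both A and B have characteristic polynomial (x - 2)^3 and minimal polynomial (x - 2)^3. Computing further, both have invariant factors (x - 2)^3. Hence A and B are similar.

Yes.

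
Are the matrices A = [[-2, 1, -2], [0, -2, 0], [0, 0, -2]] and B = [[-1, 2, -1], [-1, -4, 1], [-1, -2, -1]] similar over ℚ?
Yes.

Two matrices over a field are similar if and only if they have the same invariant factors.

Both A and B have characteristic polynomial (x + 2)^3 and minimal polynomial (x + 2)^2. Computing further, both have invariant factors x + 2, (x + 2)^2. Hence A and B are similar.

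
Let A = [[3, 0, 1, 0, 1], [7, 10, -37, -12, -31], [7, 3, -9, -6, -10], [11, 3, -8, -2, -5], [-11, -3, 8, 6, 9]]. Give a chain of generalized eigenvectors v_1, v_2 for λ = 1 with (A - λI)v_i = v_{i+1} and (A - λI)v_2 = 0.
v_1 = [[0, 0, -1, -2, 2]]^T, v_2 = [[1, -1, 2, 4, -4]]^T

We seek v_1 ∈ ker((A - I)^2) \ ker(A - I), then set v_{i+1} = (A - I) v_i.

One such chain is v_1 = [[0, 0, -1, -2, 2]]^T, v_2 = [[1, -1, 2, 4, -4]]^T. Check: (A - I) v_2 = [[0, 0, 0, 0, 0]]^T = 0.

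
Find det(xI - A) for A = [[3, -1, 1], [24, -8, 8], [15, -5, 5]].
χ_A(x) = x^3

xI - A = [[x - 3, 1, -1], [-24, x + 8, -8], [-15, 5, x - 5]].

Expanding det(xI - A) along the first row:
det(xI - A) = + (x - 3)·det([[x + 8, -8], [5, x - 5]]) - (1)·det([[-24, -8], [-15, x - 5]]) + (-1)·det([[-24, x + 8], [-15, 5]]).

Evaluating gives χ_A(x) = x^3.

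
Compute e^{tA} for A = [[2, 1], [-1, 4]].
e^{tA} = [[(1 - t)*e^{3*t}, t*e^{3*t}], [-t*e^{3*t}, (t + 1)*e^{3*t}]]

A has Jordan form J = [[3, 1], [0, 3]] with A = PJP^{-1}, so e^{tA} = P e^{tJ} P^{-1}.

For a Jordan block J_k(λ), e^{tJ_k(λ)} = e^{λt} · (I + tN + t^2 N^2/2! + ... + t^{k-1} N^{k-1}/(k-1)!) where N is the nilpotent superdiagonal part.

Assembling the blocks and conjugating back gives the entries of e^{tA} as shown above.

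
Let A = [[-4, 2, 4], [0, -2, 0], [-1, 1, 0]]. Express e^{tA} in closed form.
A has Jordan form J = [[-2, 1, 0], [0, -2, 0], [0, 0, -2]] with A = PJP^{-1}, so e^{tA} = P e^{tJ} P^{-1}.

For a Jordan block J_k(λ), e^{tJ_k(λ)} = e^{λt} · (I + tN + t^2 N^2/2! + ... + t^{k-1} N^{k-1}/(k-1)!) where N is the nilpotent superdiagonal part.

Assembling the blocks and conjugating back gives the entries of e^{tA} as shown above.

e^{tA} = [[(1 - 2*t)*e^{-2*t}, 2*t*e^{-2*t}, 4*t*e^{-2*t}], [0, e^{-2*t}, 0], [-t*e^{-2*t}, t*e^{-2*t}, (2*t + 1)*e^{-2*t}]]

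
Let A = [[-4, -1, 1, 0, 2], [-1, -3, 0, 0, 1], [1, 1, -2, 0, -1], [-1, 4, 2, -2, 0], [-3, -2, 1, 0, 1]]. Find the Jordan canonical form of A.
J = [[-2, 1, 0, 0, 0], [0, -2, 1, 0, 0], [0, 0, -2, 0, 0], [0, 0, 0, -2, 1], [0, 0, 0, 0, -2]]

The characteristic polynomial is det(xI - A) = (x + 2)^5, so the eigenvalues are -2 (algebraic multiplicity 5).

For λ = -2: rank(A + 2I) = 3, rank((A + 2I)^2) = 1, rank((A + 2I)^3) = 0. The eigenspace has dimension 5 - 3 = 2, so there are 2 Jordan blocks; the rank sequence gives block sizes [3, 2].

Assembling the blocks gives the Jordan form J above.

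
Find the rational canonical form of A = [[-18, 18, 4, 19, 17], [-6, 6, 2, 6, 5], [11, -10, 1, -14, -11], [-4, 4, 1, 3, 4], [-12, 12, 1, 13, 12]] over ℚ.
The invariant factors of A (the non-unit diagonal entries of the Smith normal form of xI - A over ℚ[x]) are (x - 4)(x^2 + 2)^2, each dividing the next. The characteristic polynomial is their product, (x - 4)(x^2 + 2)^2.

The rational canonical form is the block-diagonal matrix of companion matrices C(f_i):
R = [[0, 0, 0, 0, 16], [1, 0, 0, 0, -4], [0, 1, 0, 0, 16], [0, 0, 1, 0, -4], [0, 0, 0, 1, 4]].

Note the characteristic polynomial does not split into linear factors over ℚ, so A has no Jordan form over ℚ; the rational canonical form exists over any field.

R = [[0, 0, 0, 0, 16], [1, 0, 0, 0, -4], [0, 1, 0, 0, 16], [0, 0, 1, 0, -4], [0, 0, 0, 1, 4]]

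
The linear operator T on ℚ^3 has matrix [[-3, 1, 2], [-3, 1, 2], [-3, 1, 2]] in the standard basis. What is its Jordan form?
J = [[0, 1, 0], [0, 0, 0], [0, 0, 0]]

The characteristic polynomial is det(xI - A) = x^3, so the eigenvalues are 0 (algebraic multiplicity 3).

For λ = 0: rank(A) = 1, rank(A^2) = 0. The eigenspace has dimension 3 - 1 = 2, so there are 2 Jordan blocks; the rank sequence gives block sizes [2, 1].

Assembling the blocks gives the Jordan form J above.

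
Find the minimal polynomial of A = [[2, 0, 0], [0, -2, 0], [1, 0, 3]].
The characteristic polynomial factors as (x - 3)(x - 2)(x + 2). The minimal polynomial is ∏(x - λ)^{k_λ} where k_λ is the size of the largest Jordan block at λ.

For λ = -2: rank(A + 2I) = 2, and the largest Jordan block has size 1 (the smallest k with rank((A + 2I)^k) = rank((A + 2I)^(k+1))).
For λ = 2: rank(A - 2I) = 2, and the largest Jordan block has size 1 (the smallest k with rank((A - 2I)^k) = rank((A - 2I)^(k+1))).
For λ = 3: rank(A - 3I) = 2, and the largest Jordan block has size 1 (the smallest k with rank((A - 3I)^k) = rank((A - 3I)^(k+1))).

So m_A(x) = (x - 3)(x - 2)(x + 2).

m_A(x) = (x - 3)(x - 2)(x + 2)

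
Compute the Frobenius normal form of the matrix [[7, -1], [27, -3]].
R = [[0, -6], [1, 4]]

The invariant factors of A (the non-unit diagonal entries of the Smith normal form of xI - A over ℚ[x]) are x^2 - 4x + 6, each dividing the next. The characteristic polynomial is their product, x^2 - 4x + 6.

The rational canonical form is the block-diagonal matrix of companion matrices C(f_i):
R = [[0, -6], [1, 4]].

Note the characteristic polynomial does not split into linear factors over ℚ, so A has no Jordan form over ℚ; the rational canonical form exists over any field.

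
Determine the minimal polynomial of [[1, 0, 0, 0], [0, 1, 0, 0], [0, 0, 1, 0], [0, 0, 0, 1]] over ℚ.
m_A(x) = x - 1

The characteristic polynomial factors as (x - 1)^4. The minimal polynomial is ∏(x - λ)^{k_λ} where k_λ is the size of the largest Jordan block at λ.

For λ = 1: rank(A - I) = 0, and the largest Jordan block has size 1 (the smallest k with rank((A - I)^k) = rank((A - I)^(k+1))).

So m_A(x) = x - 1.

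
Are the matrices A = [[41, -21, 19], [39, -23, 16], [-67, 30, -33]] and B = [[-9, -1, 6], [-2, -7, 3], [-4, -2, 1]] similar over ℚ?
Two matrices over a field are similar if and only if they have the same invariant factors.

Both A and B have characteristic polynomial (x + 5)^3 and minimal polynomial (x + 5)^3. Computing further, both have invariant factors (x + 5)^3. Hence A and B are similar.

Yes.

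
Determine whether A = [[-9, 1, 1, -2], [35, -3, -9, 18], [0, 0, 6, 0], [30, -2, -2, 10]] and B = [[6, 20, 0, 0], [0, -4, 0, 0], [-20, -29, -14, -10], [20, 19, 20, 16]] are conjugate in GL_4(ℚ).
Two matrices over a field are similar if and only if they have the same invariant factors.

Both A and B have characteristic polynomial (x - 6)^2(x + 4)^2 and minimal polynomial (x - 6)(x + 4)^2. Computing further, both have invariant factors x - 6, (x - 6)(x + 4)^2. Hence A and B are similar.

Yes.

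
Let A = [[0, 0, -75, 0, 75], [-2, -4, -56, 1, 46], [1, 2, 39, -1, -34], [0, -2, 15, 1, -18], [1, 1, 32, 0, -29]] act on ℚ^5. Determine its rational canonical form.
R = [[0, 0, 0, 0, 75], [1, 0, 0, 0, 35], [0, 1, 0, 0, -38], [0, 0, 1, 0, -6], [0, 0, 0, 1, 7]]

The invariant factors of A (the non-unit diagonal entries of the Smith normal form of xI - A over ℚ[x]) are (x - 3)(x^2 - 2x - 5)^2, each dividing the next. The characteristic polynomial is their product, (x - 3)(x^2 - 2x - 5)^2.

The rational canonical form is the block-diagonal matrix of companion matrices C(f_i):
R = [[0, 0, 0, 0, 75], [1, 0, 0, 0, 35], [0, 1, 0, 0, -38], [0, 0, 1, 0, -6], [0, 0, 0, 1, 7]].

Note the characteristic polynomial does not split into linear factors over ℚ, so A has no Jordan form over ℚ; the rational canonical form exists over any field.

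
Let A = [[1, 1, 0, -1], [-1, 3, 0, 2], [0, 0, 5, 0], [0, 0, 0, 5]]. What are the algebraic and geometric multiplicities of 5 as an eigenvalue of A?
algebraic multiplicity 2, geometric multiplicity 2

The characteristic polynomial is (x - 5)^2(x - 2)^2, so the factor x - 5 appears with exponent 2: the algebraic multiplicity is 2.

rank(A - 5I) = 2, so the eigenspace has dimension 4 - 2 = 2: the geometric multiplicity is 2.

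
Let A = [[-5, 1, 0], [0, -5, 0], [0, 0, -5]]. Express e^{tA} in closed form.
e^{tA} = [[e^{-5*t}, t*e^{-5*t}, 0], [0, e^{-5*t}, 0], [0, 0, e^{-5*t}]]

A has Jordan form J = [[-5, 1, 0], [0, -5, 0], [0, 0, -5]] with A = PJP^{-1}, so e^{tA} = P e^{tJ} P^{-1}.

For a Jordan block J_k(λ), e^{tJ_k(λ)} = e^{λt} · (I + tN + t^2 N^2/2! + ... + t^{k-1} N^{k-1}/(k-1)!) where N is the nilpotent superdiagonal part.

Assembling the blocks and conjugating back gives the entries of e^{tA} as shown above.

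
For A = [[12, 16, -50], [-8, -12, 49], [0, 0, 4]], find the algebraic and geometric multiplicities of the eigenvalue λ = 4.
The characteristic polynomial is (x - 4)^2(x + 4), so the factor x - 4 appears with exponent 2: the algebraic multiplicity is 2.

rank(A - 4I) = 2, so the eigenspace has dimension 3 - 2 = 1: the geometric multiplicity is 1.

Since 1 < 2, A is not diagonalizable.

algebraic multiplicity 2, geometric multiplicity 1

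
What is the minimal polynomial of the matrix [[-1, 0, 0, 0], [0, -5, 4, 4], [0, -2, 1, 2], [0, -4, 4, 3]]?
m_A(x) = (x - 1)(x + 1)

The characteristic polynomial factors as (x - 1)(x + 1)^3. The minimal polynomial is ∏(x - λ)^{k_λ} where k_λ is the size of the largest Jordan block at λ.

For λ = -1: rank(A + I) = 1, and the largest Jordan block has size 1 (the smallest k with rank((A + I)^k) = rank((A + I)^(k+1))).
For λ = 1: rank(A - I) = 3, and the largest Jordan block has size 1 (the smallest k with rank((A - I)^k) = rank((A - I)^(k+1))).

So m_A(x) = (x - 1)(x + 1).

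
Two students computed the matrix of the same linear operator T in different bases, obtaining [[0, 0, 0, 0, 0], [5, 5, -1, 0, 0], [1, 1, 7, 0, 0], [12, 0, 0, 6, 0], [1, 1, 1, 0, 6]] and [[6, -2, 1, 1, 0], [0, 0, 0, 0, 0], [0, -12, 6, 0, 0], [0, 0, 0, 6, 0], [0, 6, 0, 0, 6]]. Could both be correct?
Two matrices over a field are similar if and only if they have the same invariant factors.

Both A and B have characteristic polynomial x(x - 6)^4 and minimal polynomial x(x - 6)^2. Computing further, both have invariant factors x - 6, x - 6, x(x - 6)^2. Hence A and B are similar.

Yes.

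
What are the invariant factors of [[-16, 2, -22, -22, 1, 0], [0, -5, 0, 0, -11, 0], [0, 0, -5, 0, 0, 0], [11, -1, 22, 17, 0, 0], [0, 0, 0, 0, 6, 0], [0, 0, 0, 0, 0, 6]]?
(x - 6)(x + 5), (x - 6)^2(x + 5)^2

The Jordan structure of A has elementary divisors (x + 5)^2, (x + 5), (x - 6)^2, (x - 6). Arranging the block sizes at each eigenvalue in decreasing order and taking row products gives the invariant factors.

Invariant factors (smallest first, each dividing the next): (x - 6)(x + 5), (x - 6)^2(x + 5)^2.

Check: the last factor (x - 6)^2(x + 5)^2 is the minimal polynomial, and the product (x - 6)^3(x + 5)^3 is the characteristic polynomial.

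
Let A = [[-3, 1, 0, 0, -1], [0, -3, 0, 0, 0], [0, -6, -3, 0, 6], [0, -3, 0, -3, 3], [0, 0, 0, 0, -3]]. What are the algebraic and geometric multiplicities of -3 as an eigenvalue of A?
The characteristic polynomial is (x + 3)^5, so the factor x + 3 appears with exponent 5: the algebraic multiplicity is 5.

rank(A + 3I) = 1, so the eigenspace has dimension 5 - 1 = 4: the geometric multiplicity is 4.

Since 4 < 5, A is not diagonalizable.

algebraic multiplicity 5, geometric multiplicity 4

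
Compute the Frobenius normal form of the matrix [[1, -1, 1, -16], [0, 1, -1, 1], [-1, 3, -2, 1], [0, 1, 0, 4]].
R = [[0, 0, 0, -20], [1, 0, 0, 5], [0, 1, 0, 0], [0, 0, 1, 4]]

The invariant factors of A (the non-unit diagonal entries of the Smith normal form of xI - A over ℚ[x]) are (x - 4)(x^3 - 5), each dividing the next. The characteristic polynomial is their product, (x - 4)(x^3 - 5).

The rational canonical form is the block-diagonal matrix of companion matrices C(f_i):
R = [[0, 0, 0, -20], [1, 0, 0, 5], [0, 1, 0, 0], [0, 0, 1, 4]].

Note the characteristic polynomial does not split into linear factors over ℚ, so A has no Jordan form over ℚ; the rational canonical form exists over any field.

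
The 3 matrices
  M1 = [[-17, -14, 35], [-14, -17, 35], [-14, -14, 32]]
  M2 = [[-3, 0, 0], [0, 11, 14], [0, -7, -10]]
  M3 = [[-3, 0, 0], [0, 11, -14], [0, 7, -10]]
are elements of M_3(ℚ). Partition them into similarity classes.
Characteristic polynomials: χ_{M1} = (x - 4)(x + 3)^2, χ_{M2} = (x - 4)(x + 3)^2, χ_{M3} = (x - 4)(x + 3)^2.

{M1, M2, M3}: invariant factors x + 3, (x - 4)(x + 3).

Matrices are similar if and only if their invariant-factor lists agree; the partition into similarity classes is {M1, M2, M3}.

1 class: {M1, M2, M3}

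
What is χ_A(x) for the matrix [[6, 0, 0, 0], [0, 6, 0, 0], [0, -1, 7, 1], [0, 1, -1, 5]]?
χ_A(x) = (x - 6)^4

xI - A = [[x - 6, 0, 0, 0], [0, x - 6, 0, 0], [0, 1, x - 7, -1], [0, -1, 1, x - 5]].

Expanding det(xI - A) along the first row:
det(xI - A) = + (x - 6)·det([[x - 6, 0, 0], [1, x - 7, -1], [-1, 1, x - 5]]) - (0)·det([[0, 0, 0], [0, x - 7, -1], [0, 1, x - 5]]) + (0)·det([[0, x - 6, 0], [0, 1, -1], [0, -1, x - 5]]) - (0)·det([[0, x - 6, 0], [0, 1, x - 7], [0, -1, 1]]).

Evaluating gives χ_A(x) = x^4 - 24x^3 + 216x^2 - 864x + 1296 = (x - 6)^4.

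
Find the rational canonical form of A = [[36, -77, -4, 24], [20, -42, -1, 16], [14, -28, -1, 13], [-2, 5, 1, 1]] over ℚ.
R = [[0, 0, 0, 20], [1, 0, 0, -3], [0, 1, 0, -10], [0, 0, 1, -6]]

The invariant factors of A (the non-unit diagonal entries of the Smith normal form of xI - A over ℚ[x]) are (x - 1)(x + 4)(x^2 + 3x + 5), each dividing the next. The characteristic polynomial is their product, (x - 1)(x + 4)(x^2 + 3x + 5).

The rational canonical form is the block-diagonal matrix of companion matrices C(f_i):
R = [[0, 0, 0, 20], [1, 0, 0, -3], [0, 1, 0, -10], [0, 0, 1, -6]].

Note the characteristic polynomial does not split into linear factors over ℚ, so A has no Jordan form over ℚ; the rational canonical form exists over any field.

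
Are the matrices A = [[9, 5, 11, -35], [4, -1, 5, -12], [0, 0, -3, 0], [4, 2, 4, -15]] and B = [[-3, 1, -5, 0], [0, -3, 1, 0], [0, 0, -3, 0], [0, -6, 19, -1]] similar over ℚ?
Yes.

Two matrices over a field are similar if and only if they have the same invariant factors.

Both A and B have characteristic polynomial (x + 1)(x + 3)^3 and minimal polynomial (x + 1)(x + 3)^3. Computing further, both have invariant factors (x + 1)(x + 3)^3. Hence A and B are similar.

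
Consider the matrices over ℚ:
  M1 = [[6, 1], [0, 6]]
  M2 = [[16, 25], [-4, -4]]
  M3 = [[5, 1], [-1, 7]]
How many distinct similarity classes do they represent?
1 class: {M1, M2, M3}

Characteristic polynomials: χ_{M1} = (x - 6)^2, χ_{M2} = (x - 6)^2, χ_{M3} = (x - 6)^2.

{M1, M2, M3}: invariant factors (x - 6)^2.

Matrices are similar if and only if their invariant-factor lists agree; the partition into similarity classes is {M1, M2, M3}.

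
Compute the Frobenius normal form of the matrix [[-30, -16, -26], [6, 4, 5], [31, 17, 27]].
R = [[0, 0, -6], [1, 0, 5], [0, 1, 1]]

The invariant factors of A (the non-unit diagonal entries of the Smith normal form of xI - A over ℚ[x]) are (x - 2)(x^2 + x - 3), each dividing the next. The characteristic polynomial is their product, (x - 2)(x^2 + x - 3).

The rational canonical form is the block-diagonal matrix of companion matrices C(f_i):
R = [[0, 0, -6], [1, 0, 5], [0, 1, 1]].

Note the characteristic polynomial does not split into linear factors over ℚ, so A has no Jordan form over ℚ; the rational canonical form exists over any field.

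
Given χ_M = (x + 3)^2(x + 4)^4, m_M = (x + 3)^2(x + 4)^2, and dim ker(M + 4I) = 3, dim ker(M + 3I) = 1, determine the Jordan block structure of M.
λ = -4: algebraic multiplicity 4 (exponent in χ_M), largest block size 2 (exponent in m_M), 3 blocks (geometric multiplicity). These force block sizes [2, 1, 1].
λ = -3: algebraic multiplicity 2 (exponent in χ_M), largest block size 2 (exponent in m_M), 1 block (geometric multiplicity). This forces block sizes [2].

Jordan blocks: (-4, 2), (-4, 1), (-4, 1), (-3, 2)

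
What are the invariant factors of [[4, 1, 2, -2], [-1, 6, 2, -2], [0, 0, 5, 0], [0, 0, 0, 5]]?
The Jordan structure of A has elementary divisors (x - 5)^2, (x - 5), (x - 5). Arranging the block sizes at each eigenvalue in decreasing order and taking row products gives the invariant factors.

Invariant factors (smallest first, each dividing the next): x - 5, x - 5, (x - 5)^2.

Check: the last factor (x - 5)^2 is the minimal polynomial, and the product (x - 5)^4 is the characteristic polynomial.

x - 5, x - 5, (x - 5)^2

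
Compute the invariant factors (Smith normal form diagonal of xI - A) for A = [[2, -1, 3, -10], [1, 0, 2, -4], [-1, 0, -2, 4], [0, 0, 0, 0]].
x, x^3

The Jordan structure of A has elementary divisors x^3, x. Arranging the block sizes at each eigenvalue in decreasing order and taking row products gives the invariant factors.

Invariant factors (smallest first, each dividing the next): x, x^3.

Check: the last factor x^3 is the minimal polynomial, and the product x^4 is the characteristic polynomial.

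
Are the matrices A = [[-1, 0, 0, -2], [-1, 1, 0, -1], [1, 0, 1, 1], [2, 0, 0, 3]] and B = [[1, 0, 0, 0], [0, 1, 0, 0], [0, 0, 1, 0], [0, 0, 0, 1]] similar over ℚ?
No.

Both have characteristic polynomial (x - 1)^4, but the minimal polynomial of A is (x - 1)^2 while the minimal polynomial of B is x - 1. The minimal polynomial is a similarity invariant, so A and B are not similar.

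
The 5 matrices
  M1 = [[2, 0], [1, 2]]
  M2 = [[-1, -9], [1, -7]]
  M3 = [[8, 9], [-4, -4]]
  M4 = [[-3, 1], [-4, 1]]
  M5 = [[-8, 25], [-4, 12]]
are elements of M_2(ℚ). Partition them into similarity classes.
Characteristic polynomials: χ_{M1} = (x - 2)^2, χ_{M2} = (x + 4)^2, χ_{M3} = (x - 2)^2, χ_{M4} = (x + 1)^2, χ_{M5} = (x - 2)^2.

{M1, M3, M5}: invariant factors (x - 2)^2.

{M2}: invariant factors (x + 4)^2.

{M4}: invariant factors (x + 1)^2.

Matrices are similar if and only if their invariant-factor lists agree; the partition into similarity classes is {M1, M3, M5}, {M2}, {M4}.

3 classes: {M1, M3, M5}, {M2}, {M4}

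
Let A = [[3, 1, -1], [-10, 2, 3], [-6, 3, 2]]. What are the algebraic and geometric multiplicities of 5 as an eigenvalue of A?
algebraic multiplicity 1, geometric multiplicity 1

The characteristic polynomial is (x - 5)(x - 1)^2, so the factor x - 5 appears with exponent 1: the algebraic multiplicity is 1.

rank(A - 5I) = 2, so the eigenspace has dimension 3 - 2 = 1: the geometric multiplicity is 1.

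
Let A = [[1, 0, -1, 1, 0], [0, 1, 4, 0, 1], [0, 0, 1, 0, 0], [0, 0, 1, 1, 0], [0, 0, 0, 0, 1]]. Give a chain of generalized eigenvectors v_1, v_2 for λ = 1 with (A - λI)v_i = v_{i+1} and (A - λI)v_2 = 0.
v_1 = [[1, 0, 0, 0, 1]]^T, v_2 = [[0, 1, 0, 0, 0]]^T

We seek v_1 ∈ ker((A - I)^2) \ ker(A - I), then set v_{i+1} = (A - I) v_i.

One such chain is v_1 = [[1, 0, 0, 0, 1]]^T, v_2 = [[0, 1, 0, 0, 0]]^T. Check: (A - I) v_2 = [[0, 0, 0, 0, 0]]^T = 0.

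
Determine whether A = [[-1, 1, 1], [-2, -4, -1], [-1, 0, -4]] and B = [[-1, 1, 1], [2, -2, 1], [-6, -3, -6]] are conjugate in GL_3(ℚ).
No.

Both have characteristic polynomial (x + 3)^3, but the minimal polynomial of A is (x + 3)^3 while the minimal polynomial of B is (x + 3)^2. The minimal polynomial is a similarity invariant, so A and B are not similar.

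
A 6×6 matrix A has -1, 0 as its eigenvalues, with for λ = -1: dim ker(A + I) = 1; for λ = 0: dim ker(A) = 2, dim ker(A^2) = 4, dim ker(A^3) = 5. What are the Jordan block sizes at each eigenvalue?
Jordan blocks: (-1, 1), (0, 3), (0, 2)

λ = -1: successive nullity increments [1] count blocks of size ≥ k; block sizes are [1].
λ = 0: successive nullity increments [2, 2, 1] count blocks of size ≥ k; block sizes are [3, 2].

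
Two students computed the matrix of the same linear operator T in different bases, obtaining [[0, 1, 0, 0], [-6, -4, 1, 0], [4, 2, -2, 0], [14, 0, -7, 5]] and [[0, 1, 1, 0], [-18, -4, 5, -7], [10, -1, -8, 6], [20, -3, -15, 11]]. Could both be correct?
Two matrices over a field are similar if and only if they have the same invariant factors.

Both A and B have characteristic polynomial (x - 5)(x + 2)^3 and minimal polynomial (x - 5)(x + 2)^3. Computing further, both have invariant factors (x - 5)(x + 2)^3. Hence A and B are similar.

Yes.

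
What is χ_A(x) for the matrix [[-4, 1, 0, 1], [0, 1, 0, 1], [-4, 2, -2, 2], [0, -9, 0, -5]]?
χ_A(x) = (x + 2)^3(x + 4)

xI - A = [[x + 4, -1, 0, -1], [0, x - 1, 0, -1], [4, -2, x + 2, -2], [0, 9, 0, x + 5]].

Expanding det(xI - A) along the first row:
det(xI - A) = + (x + 4)·det([[x - 1, 0, -1], [-2, x + 2, -2], [9, 0, x + 5]]) - (-1)·det([[0, 0, -1], [4, x + 2, -2], [0, 0, x + 5]]) + (0)·det([[0, x - 1, -1], [4, -2, -2], [0, 9, x + 5]]) - (-1)·det([[0, x - 1, 0], [4, -2, x + 2], [0, 9, 0]]).

Evaluating gives χ_A(x) = x^4 + 10x^3 + 36x^2 + 56x + 32 = (x + 2)^3(x + 4).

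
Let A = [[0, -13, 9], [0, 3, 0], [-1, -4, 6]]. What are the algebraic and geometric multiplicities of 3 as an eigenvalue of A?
algebraic multiplicity 3, geometric multiplicity 1

The characteristic polynomial is (x - 3)^3, so the factor x - 3 appears with exponent 3: the algebraic multiplicity is 3.

rank(A - 3I) = 2, so the eigenspace has dimension 3 - 2 = 1: the geometric multiplicity is 1.

Since 1 < 3, A is not diagonalizable.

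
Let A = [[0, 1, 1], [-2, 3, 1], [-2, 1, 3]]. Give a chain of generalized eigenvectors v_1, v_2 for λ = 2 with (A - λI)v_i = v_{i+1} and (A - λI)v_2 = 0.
We seek v_1 ∈ ker((A - 2I)^2) \ ker(A - 2I), then set v_{i+1} = (A - 2I) v_i.

One such chain is v_1 = [[-1, 0, -1]]^T, v_2 = [[1, 1, 1]]^T. Check: (A - 2I) v_2 = [[0, 0, 0]]^T = 0.

v_1 = [[-1, 0, -1]]^T, v_2 = [[1, 1, 1]]^T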